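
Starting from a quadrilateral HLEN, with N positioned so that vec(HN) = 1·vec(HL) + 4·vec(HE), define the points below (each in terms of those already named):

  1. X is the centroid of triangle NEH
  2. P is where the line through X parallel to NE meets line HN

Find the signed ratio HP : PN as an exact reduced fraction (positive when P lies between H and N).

Assign H = (0, 0), L = (1, 0), E = (0, 1), N = (1, 4) — the answer is frame-independent, so this choice is without loss of generality.
1. X is the centroid of triangle NEH ⇒ X = (1/3, 5/3)
2. P is where the line through X parallel to NE meets line HN ⇒ P = (2/3, 8/3)
P = H + t·(N−H) with t = 2/3, so HP:PN = t:(1−t) = 2/3:1/3

HP:PN = 2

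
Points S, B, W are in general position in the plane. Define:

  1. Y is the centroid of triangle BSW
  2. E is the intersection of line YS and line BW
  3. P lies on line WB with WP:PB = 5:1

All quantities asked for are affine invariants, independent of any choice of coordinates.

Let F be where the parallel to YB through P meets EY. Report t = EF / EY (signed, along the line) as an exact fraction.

t = 2/3

Assign S = (0, 0), B = (1, 0), W = (0, 1) — the answer is frame-independent, so this choice is without loss of generality.
1. Y is the centroid of triangle BSW ⇒ Y = (1/3, 1/3)
2. E is the intersection of line YS and line BW ⇒ E = (1/2, 1/2)
3. P lies on line WB with WP:PB = 5:1 ⇒ P = (5/6, 1/6)
through P parallel to YB: direction (2/3, -1/3); meets EY at F = (7/18, 7/18)
F = E + t·(Y−E) with t = 2/3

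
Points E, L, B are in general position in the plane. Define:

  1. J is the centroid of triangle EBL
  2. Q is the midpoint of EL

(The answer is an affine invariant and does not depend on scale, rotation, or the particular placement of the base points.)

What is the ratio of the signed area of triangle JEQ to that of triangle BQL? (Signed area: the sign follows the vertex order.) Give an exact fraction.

Assign E = (0, 0), L = (1, 0), B = (0, 1) — the answer is frame-independent, so this choice is without loss of generality.
1. J is the centroid of triangle EBL ⇒ J = (1/3, 1/3)
2. Q is the midpoint of EL ⇒ Q = (1/2, 0)
2·[JEQ] = 1/6, 2·[BQL] = 1/2
[JEQ]:[BQL] = 1/6:1/2 = 1/3

[JEQ]:[BQL] = 1/3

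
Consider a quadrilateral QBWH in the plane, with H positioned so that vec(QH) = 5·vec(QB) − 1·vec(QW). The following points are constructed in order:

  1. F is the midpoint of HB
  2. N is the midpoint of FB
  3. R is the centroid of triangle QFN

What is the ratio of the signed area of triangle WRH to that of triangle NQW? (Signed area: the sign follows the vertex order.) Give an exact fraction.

[WRH]:[NQW] = -35/24

Work in coordinates with Q = (0, 0), B = (1, 0), W = (0, 1), H = (5, -1).
1. F is the midpoint of HB ⇒ F = (3, -1/2)
2. N is the midpoint of FB ⇒ N = (2, -1/4)
3. R is the centroid of triangle QFN ⇒ R = (5/3, -1/4)
2·[WRH] = 35/12, 2·[NQW] = -2
[WRH]:[NQW] = 35/12:-2 = -35/24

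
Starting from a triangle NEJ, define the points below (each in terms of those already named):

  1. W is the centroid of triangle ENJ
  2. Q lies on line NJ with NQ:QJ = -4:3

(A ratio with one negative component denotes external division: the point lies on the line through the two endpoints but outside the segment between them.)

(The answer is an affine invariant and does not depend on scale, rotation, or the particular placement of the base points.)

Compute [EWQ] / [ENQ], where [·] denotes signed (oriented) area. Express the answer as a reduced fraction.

[EWQ]:[ENQ] = 7/12

Work in coordinates with N = (0, 0), E = (1, 0), J = (0, 1).
1. W is the centroid of triangle ENJ ⇒ W = (1/3, 1/3)
2. Q lies on line NJ with NQ:QJ = -4:3 ⇒ Q = (0, 4)
2·[EWQ] = -7/3, 2·[ENQ] = -4
[EWQ]:[ENQ] = -7/3:-4 = 7/12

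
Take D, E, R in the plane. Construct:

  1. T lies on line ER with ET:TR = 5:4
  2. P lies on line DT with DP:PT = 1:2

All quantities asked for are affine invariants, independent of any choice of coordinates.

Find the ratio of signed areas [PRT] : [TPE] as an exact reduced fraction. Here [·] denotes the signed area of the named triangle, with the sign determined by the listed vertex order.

Work in coordinates with D = (0, 0), E = (1, 0), R = (0, 1).
1. T lies on line ER with ET:TR = 5:4 ⇒ T = (4/9, 5/9)
2. P lies on line DT with DP:PT = 1:2 ⇒ P = (4/27, 5/27)
2·[PRT] = -8/27, 2·[TPE] = 10/27
[PRT]:[TPE] = -8/27:10/27 = -4/5

[PRT]:[TPE] = -4/5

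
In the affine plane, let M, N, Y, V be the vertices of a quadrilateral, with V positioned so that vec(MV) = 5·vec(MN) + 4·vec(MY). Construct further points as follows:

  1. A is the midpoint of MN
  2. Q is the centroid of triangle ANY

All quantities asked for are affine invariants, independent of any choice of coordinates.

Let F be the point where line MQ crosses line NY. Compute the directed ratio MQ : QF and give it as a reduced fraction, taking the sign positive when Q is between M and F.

Work in coordinates with M = (0, 0), N = (1, 0), Y = (0, 1), V = (5, 4).
1. A is the midpoint of MN ⇒ A = (1/2, 0)
2. Q is the centroid of triangle ANY ⇒ Q = (1/2, 1/3)
line MQ meets NY at F = (3/5, 2/5)
Q = M + t·(F−M) with t = 5/6, so MQ:QF = 5/6:1/6

MQ:QF = 5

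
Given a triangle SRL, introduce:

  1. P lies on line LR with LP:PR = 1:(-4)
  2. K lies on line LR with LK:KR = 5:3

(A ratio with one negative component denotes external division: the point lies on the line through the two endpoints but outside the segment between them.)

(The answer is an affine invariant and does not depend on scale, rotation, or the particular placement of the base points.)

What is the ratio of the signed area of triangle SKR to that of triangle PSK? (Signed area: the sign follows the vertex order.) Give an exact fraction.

[SKR]:[PSK] = -9/23

Work in coordinates with S = (0, 0), R = (1, 0), L = (0, 1).
1. P lies on line LR with LP:PR = 1:(-4) ⇒ P = (-1/3, 4/3)
2. K lies on line LR with LK:KR = 5:3 ⇒ K = (5/8, 3/8)
2·[SKR] = -3/8, 2·[PSK] = 23/24
[SKR]:[PSK] = -3/8:23/24 = -9/23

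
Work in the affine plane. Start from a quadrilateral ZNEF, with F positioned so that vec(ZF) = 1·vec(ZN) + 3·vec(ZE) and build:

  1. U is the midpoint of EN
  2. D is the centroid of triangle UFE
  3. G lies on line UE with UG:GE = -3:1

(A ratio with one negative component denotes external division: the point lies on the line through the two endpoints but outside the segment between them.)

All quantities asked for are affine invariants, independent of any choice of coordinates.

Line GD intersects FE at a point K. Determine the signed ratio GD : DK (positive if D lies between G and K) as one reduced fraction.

GD:DK = -5/2

Choose coordinates Z = (0, 0), N = (1, 0), E = (0, 1), F = (1, 3).
1. U is the midpoint of EN ⇒ U = (1/2, 1/2)
2. D is the centroid of triangle UFE ⇒ D = (1/2, 3/2)
3. G lies on line UE with UG:GE = -3:1 ⇒ G = (-1/4, 5/4)
line GD meets FE at K = (1/5, 7/5)
D = G + t·(K−G) with t = 5/3, so GD:DK = 5/3:-2/3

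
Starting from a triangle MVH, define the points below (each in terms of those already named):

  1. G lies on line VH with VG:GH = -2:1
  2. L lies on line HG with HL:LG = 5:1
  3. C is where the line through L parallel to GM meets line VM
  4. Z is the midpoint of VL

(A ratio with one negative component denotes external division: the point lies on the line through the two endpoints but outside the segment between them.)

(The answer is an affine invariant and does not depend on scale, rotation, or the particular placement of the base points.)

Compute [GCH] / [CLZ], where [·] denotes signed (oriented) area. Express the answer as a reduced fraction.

[GCH]:[CLZ] = -12/11

Set M = (0, 0), V = (1, 0), H = (0, 1); any affine frame gives the same invariant.
1. G lies on line VH with VG:GH = -2:1 ⇒ G = (-1, 2)
2. L lies on line HG with HL:LG = 5:1 ⇒ L = (-5/6, 11/6)
3. C is where the line through L parallel to GM meets line VM ⇒ C = (1/12, 0)
4. Z is the midpoint of VL ⇒ Z = (1/12, 11/12)
2·[GCH] = 11/12, 2·[CLZ] = -121/144
[GCH]:[CLZ] = 11/12:-121/144 = -12/11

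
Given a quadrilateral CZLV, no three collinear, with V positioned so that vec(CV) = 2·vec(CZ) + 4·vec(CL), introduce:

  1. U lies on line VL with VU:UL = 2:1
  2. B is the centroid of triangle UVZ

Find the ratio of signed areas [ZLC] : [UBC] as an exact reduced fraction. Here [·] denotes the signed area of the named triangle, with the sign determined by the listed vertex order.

[ZLC]:[UBC] = -9/10

Set C = (0, 0), Z = (1, 0), L = (0, 1), V = (2, 4); any affine frame gives the same invariant.
1. U lies on line VL with VU:UL = 2:1 ⇒ U = (2/3, 2)
2. B is the centroid of triangle UVZ ⇒ B = (11/9, 2)
2·[ZLC] = 1, 2·[UBC] = -10/9
[ZLC]:[UBC] = 1:-10/9 = -9/10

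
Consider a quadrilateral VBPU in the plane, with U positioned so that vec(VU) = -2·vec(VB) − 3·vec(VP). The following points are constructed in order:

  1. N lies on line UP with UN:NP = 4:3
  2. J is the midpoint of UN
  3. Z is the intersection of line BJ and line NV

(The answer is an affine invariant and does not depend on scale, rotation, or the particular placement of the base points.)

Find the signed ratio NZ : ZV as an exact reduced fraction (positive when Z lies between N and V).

NZ:ZV = -12/13

Assign V = (0, 0), B = (1, 0), P = (0, 1), U = (-2, -3) — the answer is frame-independent, so this choice is without loss of generality.
1. N lies on line UP with UN:NP = 4:3 ⇒ N = (-6/7, -5/7)
2. J is the midpoint of UN ⇒ J = (-10/7, -13/7)
3. Z is the intersection of line BJ and line NV ⇒ Z = (-78/7, -65/7)
Z = N + t·(V−N) with t = -12, so NZ:ZV = t:(1−t) = -12:13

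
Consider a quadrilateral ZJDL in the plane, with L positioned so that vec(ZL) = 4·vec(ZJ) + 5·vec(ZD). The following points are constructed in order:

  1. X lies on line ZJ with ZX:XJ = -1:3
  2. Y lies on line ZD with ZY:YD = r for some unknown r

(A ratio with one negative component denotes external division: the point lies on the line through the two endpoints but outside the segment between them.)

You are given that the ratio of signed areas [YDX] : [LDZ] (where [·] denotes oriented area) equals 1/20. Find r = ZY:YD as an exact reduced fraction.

Choose coordinates Z = (0, 0), J = (1, 0), D = (0, 1), L = (4, 5).
1. X lies on line ZJ with ZX:XJ = -1:3 ⇒ X = (-1/2, 0)
2. With ZY:YD = r, write λ = r/(r+1) so Y = Z + λ·(D−Z); Y is affine-linear in λ
Every point depending on Y is an affine combination of Y and λ-independent points, so each such coordinate is linear in λ; the λ² term in each signed area is a multiple of (D−Z)×(D−Z) = 0, so 2·[YDX] and 2·[LDZ] are each linear in λ. Evaluating at λ=0 and λ=1:
  2·[YDX] = -1/2·λ + 1/2,   2·[LDZ] = 4
So [YDX]:[LDZ] = (-1/2·λ + 1/2) / (4). Setting this equal to 1/20:
  -1/2·λ + 1/2 = 1/20·(4)  ⇒  λ = 3/5
Then r = λ/(1−λ) = (3/5)/(2/5) = 3/2. Check: with r = 3/2, Y = (0, 3/5) and [YDX]:[LDZ] = 1/20 as required.

r = 3/2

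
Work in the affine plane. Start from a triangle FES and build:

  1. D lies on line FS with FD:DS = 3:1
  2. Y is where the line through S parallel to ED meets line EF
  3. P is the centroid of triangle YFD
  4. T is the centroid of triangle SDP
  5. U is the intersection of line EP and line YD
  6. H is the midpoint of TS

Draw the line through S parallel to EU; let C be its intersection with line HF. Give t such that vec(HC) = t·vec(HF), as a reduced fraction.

Work in coordinates with F = (0, 0), E = (1, 0), S = (0, 1).
1. D lies on line FS with FD:DS = 3:1 ⇒ D = (0, 3/4)
2. Y is where the line through S parallel to ED meets line EF ⇒ Y = (4/3, 0)
3. P is the centroid of triangle YFD ⇒ P = (4/9, 1/4)
4. T is the centroid of triangle SDP ⇒ T = (4/27, 2/3)
5. U is the intersection of line EP and line YD ⇒ U = (8/3, -3/4)
6. H is the midpoint of TS ⇒ H = (2/27, 5/6)
through S parallel to EU: direction (5/3, -3/4); meets HF at C = (10/117, 25/26)
C = H + t·(F−H) with t = -2/13

t = -2/13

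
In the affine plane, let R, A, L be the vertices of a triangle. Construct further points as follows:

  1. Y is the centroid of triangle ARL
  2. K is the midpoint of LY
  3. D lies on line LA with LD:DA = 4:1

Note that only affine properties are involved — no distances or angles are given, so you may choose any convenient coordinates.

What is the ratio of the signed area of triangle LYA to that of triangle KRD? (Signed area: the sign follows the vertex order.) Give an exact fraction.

Assign R = (0, 0), A = (1, 0), L = (0, 1) — the answer is frame-independent, so this choice is without loss of generality.
1. Y is the centroid of triangle ARL ⇒ Y = (1/3, 1/3)
2. K is the midpoint of LY ⇒ K = (1/6, 2/3)
3. D lies on line LA with LD:DA = 4:1 ⇒ D = (4/5, 1/5)
2·[LYA] = 1/3, 2·[KRD] = 1/2
[LYA]:[KRD] = 1/3:1/2 = 2/3

[LYA]:[KRD] = 2/3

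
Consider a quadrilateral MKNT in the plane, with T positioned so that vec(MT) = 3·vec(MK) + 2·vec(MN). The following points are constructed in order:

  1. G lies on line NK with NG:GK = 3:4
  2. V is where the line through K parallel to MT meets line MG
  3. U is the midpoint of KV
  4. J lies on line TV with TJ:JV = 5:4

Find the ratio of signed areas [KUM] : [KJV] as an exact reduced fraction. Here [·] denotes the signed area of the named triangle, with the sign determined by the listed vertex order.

Choose coordinates M = (0, 0), K = (1, 0), N = (0, 1), T = (3, 2).
1. G lies on line NK with NG:GK = 3:4 ⇒ G = (3/7, 4/7)
2. V is where the line through K parallel to MT meets line MG ⇒ V = (-1, -4/3)
3. U is the midpoint of KV ⇒ U = (0, -2/3)
4. J lies on line TV with TJ:JV = 5:4 ⇒ J = (7/9, 4/27)
2·[KUM] = -2/3, 2·[KJV] = 16/27
[KUM]:[KJV] = -2/3:16/27 = -9/8

[KUM]:[KJV] = -9/8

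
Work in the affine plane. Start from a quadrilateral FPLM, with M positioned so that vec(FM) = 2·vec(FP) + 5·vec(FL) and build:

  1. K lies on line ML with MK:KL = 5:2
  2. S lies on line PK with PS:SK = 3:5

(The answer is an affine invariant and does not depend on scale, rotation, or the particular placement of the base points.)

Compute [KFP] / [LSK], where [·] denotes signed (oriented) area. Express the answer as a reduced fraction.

Assign F = (0, 0), P = (1, 0), L = (0, 1), M = (2, 5) — the answer is frame-independent, so this choice is without loss of generality.
1. K lies on line ML with MK:KL = 5:2 ⇒ K = (4/7, 15/7)
2. S lies on line PK with PS:SK = 3:5 ⇒ S = (47/56, 45/56)
2·[KFP] = 15/7, 2·[LSK] = 15/14
[KFP]:[LSK] = 15/7:15/14 = 2

[KFP]:[LSK] = 2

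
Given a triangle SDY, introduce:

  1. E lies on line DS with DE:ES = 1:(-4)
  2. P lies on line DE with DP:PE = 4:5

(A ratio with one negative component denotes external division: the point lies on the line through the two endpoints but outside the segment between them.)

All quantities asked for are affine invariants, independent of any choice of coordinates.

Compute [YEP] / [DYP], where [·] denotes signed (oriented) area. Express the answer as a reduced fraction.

Assign S = (0, 0), D = (1, 0), Y = (0, 1) — the answer is frame-independent, so this choice is without loss of generality.
1. E lies on line DS with DE:ES = 1:(-4) ⇒ E = (4/3, 0)
2. P lies on line DE with DP:PE = 4:5 ⇒ P = (31/27, 0)
2·[YEP] = -5/27, 2·[DYP] = -4/27
[YEP]:[DYP] = -5/27:-4/27 = 5/4

[YEP]:[DYP] = 5/4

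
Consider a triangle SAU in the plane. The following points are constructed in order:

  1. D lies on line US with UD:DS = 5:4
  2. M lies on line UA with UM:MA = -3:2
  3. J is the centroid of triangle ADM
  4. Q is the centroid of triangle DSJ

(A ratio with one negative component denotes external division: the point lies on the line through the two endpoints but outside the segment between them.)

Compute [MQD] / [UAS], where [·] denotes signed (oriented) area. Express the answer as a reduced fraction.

[MQD]:[UAS] = 26/81

Work in coordinates with S = (0, 0), A = (1, 0), U = (0, 1).
1. D lies on line US with UD:DS = 5:4 ⇒ D = (0, 4/9)
2. M lies on line UA with UM:MA = -3:2 ⇒ M = (3, -2)
3. J is the centroid of triangle ADM ⇒ J = (4/3, -14/27)
4. Q is the centroid of triangle DSJ ⇒ Q = (4/9, -2/81)
2·[MQD] = -26/81, 2·[UAS] = -1
[MQD]:[UAS] = -26/81:-1 = 26/81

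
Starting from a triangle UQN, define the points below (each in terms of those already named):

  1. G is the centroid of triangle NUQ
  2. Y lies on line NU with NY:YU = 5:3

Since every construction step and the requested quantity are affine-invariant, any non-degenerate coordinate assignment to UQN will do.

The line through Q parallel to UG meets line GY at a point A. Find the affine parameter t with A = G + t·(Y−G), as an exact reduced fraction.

t = -8/3

Choose coordinates U = (0, 0), Q = (1, 0), N = (0, 1).
1. G is the centroid of triangle NUQ ⇒ G = (1/3, 1/3)
2. Y lies on line NU with NY:YU = 5:3 ⇒ Y = (0, 3/8)
through Q parallel to UG: direction (1/3, 1/3); meets GY at A = (11/9, 2/9)
A = G + t·(Y−G) with t = -8/3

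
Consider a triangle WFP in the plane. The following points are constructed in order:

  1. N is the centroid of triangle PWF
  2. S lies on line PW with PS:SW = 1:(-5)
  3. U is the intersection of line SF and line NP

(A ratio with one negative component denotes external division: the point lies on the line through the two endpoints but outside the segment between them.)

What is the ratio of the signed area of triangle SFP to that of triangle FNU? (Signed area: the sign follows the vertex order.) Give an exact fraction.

Set W = (0, 0), F = (1, 0), P = (0, 1); any affine frame gives the same invariant.
1. N is the centroid of triangle PWF ⇒ N = (1/3, 1/3)
2. S lies on line PW with PS:SW = 1:(-5) ⇒ S = (0, 5/4)
3. U is the intersection of line SF and line NP ⇒ U = (-1/3, 5/3)
2·[SFP] = -1/4, 2·[FNU] = -2/3
[SFP]:[FNU] = -1/4:-2/3 = 3/8

[SFP]:[FNU] = 3/8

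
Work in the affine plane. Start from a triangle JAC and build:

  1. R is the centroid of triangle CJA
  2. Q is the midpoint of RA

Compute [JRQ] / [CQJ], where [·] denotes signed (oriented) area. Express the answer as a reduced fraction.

Work in coordinates with J = (0, 0), A = (1, 0), C = (0, 1).
1. R is the centroid of triangle CJA ⇒ R = (1/3, 1/3)
2. Q is the midpoint of RA ⇒ Q = (2/3, 1/6)
2·[JRQ] = -1/6, 2·[CQJ] = -2/3
[JRQ]:[CQJ] = -1/6:-2/3 = 1/4

[JRQ]:[CQJ] = 1/4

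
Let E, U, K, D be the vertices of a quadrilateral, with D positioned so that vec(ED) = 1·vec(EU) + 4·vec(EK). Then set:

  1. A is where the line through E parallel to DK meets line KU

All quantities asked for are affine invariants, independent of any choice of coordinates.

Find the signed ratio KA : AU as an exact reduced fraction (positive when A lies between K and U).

Choose coordinates E = (0, 0), U = (1, 0), K = (0, 1), D = (1, 4).
1. A is where the line through E parallel to DK meets line KU ⇒ A = (1/4, 3/4)
A = K + t·(U−K) with t = 1/4, so KA:AU = t:(1−t) = 1/4:3/4

KA:AU = 1/3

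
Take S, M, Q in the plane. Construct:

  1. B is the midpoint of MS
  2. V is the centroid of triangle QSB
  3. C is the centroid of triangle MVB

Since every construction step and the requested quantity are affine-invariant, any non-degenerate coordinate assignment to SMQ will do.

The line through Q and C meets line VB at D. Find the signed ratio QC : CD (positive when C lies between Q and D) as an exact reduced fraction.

Work in coordinates with S = (0, 0), M = (1, 0), Q = (0, 1).
1. B is the midpoint of MS ⇒ B = (1/2, 0)
2. V is the centroid of triangle QSB ⇒ V = (1/6, 1/3)
3. C is the centroid of triangle MVB ⇒ C = (5/9, 1/9)
line QC meets VB at D = (5/6, -1/3)
C = Q + t·(D−Q) with t = 2/3, so QC:CD = 2/3:1/3

QC:CD = 2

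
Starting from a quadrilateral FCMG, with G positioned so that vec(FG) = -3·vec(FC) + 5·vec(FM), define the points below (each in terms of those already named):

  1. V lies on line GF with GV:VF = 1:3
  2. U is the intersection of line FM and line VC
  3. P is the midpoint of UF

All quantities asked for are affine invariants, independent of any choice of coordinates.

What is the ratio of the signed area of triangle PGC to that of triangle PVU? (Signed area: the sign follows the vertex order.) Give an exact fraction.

[PGC]:[PVU] = 56/27

Assign F = (0, 0), C = (1, 0), M = (0, 1), G = (-3, 5) — the answer is frame-independent, so this choice is without loss of generality.
1. V lies on line GF with GV:VF = 1:3 ⇒ V = (-9/4, 15/4)
2. U is the intersection of line FM and line VC ⇒ U = (0, 15/13)
3. P is the midpoint of UF ⇒ P = (0, 15/26)
2·[PGC] = -35/13, 2·[PVU] = -135/104
[PGC]:[PVU] = -35/13:-135/104 = 56/27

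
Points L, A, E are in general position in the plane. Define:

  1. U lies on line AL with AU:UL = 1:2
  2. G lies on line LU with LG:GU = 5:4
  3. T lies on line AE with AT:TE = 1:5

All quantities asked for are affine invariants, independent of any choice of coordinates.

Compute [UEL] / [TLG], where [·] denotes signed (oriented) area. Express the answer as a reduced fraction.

Assign L = (0, 0), A = (1, 0), E = (0, 1) — the answer is frame-independent, so this choice is without loss of generality.
1. U lies on line AL with AU:UL = 1:2 ⇒ U = (2/3, 0)
2. G lies on line LU with LG:GU = 5:4 ⇒ G = (10/27, 0)
3. T lies on line AE with AT:TE = 1:5 ⇒ T = (5/6, 1/6)
2·[UEL] = 2/3, 2·[TLG] = 5/81
[UEL]:[TLG] = 2/3:5/81 = 54/5

[UEL]:[TLG] = 54/5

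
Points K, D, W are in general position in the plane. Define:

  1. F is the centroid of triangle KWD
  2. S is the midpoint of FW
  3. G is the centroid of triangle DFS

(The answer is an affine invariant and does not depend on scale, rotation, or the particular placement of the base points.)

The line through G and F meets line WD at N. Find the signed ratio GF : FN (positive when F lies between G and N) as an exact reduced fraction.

GF:FN = -1/2

Assign K = (0, 0), D = (1, 0), W = (0, 1) — the answer is frame-independent, so this choice is without loss of generality.
1. F is the centroid of triangle KWD ⇒ F = (1/3, 1/3)
2. S is the midpoint of FW ⇒ S = (1/6, 2/3)
3. G is the centroid of triangle DFS ⇒ G = (1/2, 1/3)
line GF meets WD at N = (2/3, 1/3)
F = G + t·(N−G) with t = -1, so GF:FN = -1:2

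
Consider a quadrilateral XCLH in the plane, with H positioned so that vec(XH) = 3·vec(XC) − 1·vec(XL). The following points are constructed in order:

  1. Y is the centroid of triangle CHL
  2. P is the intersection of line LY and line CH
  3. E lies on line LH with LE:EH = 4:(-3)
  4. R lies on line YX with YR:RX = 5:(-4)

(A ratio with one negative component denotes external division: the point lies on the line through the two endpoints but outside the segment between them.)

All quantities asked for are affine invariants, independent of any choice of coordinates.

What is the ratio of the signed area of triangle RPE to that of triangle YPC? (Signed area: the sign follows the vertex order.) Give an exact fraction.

Set X = (0, 0), C = (1, 0), L = (0, 1), H = (3, -1); any affine frame gives the same invariant.
1. Y is the centroid of triangle CHL ⇒ Y = (4/3, 0)
2. P is the intersection of line LY and line CH ⇒ P = (2, -1/2)
3. E lies on line LH with LE:EH = 4:(-3) ⇒ E = (12, -7)
4. R lies on line YX with YR:RX = 5:(-4) ⇒ R = (-16/3, 0)
2·[RPE] = -128/3, 2·[YPC] = -1/6
[RPE]:[YPC] = -128/3:-1/6 = 256

[RPE]:[YPC] = 256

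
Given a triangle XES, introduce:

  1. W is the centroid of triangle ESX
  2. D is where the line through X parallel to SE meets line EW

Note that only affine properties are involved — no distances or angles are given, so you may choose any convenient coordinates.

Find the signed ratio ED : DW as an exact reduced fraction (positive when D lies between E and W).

ED:DW = -3/2

Assign X = (0, 0), E = (1, 0), S = (0, 1) — the answer is frame-independent, so this choice is without loss of generality.
1. W is the centroid of triangle ESX ⇒ W = (1/3, 1/3)
2. D is where the line through X parallel to SE meets line EW ⇒ D = (-1, 1)
D = E + t·(W−E) with t = 3, so ED:DW = t:(1−t) = 3:-2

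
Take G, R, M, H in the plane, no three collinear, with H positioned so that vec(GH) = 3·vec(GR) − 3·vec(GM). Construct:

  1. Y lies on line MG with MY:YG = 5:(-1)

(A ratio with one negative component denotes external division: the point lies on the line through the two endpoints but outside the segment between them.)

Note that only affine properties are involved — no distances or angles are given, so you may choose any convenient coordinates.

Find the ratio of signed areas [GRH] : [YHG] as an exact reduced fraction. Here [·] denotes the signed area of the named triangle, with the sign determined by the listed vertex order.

Assign G = (0, 0), R = (1, 0), M = (0, 1), H = (3, -3) — the answer is frame-independent, so this choice is without loss of generality.
1. Y lies on line MG with MY:YG = 5:(-1) ⇒ Y = (0, -1/4)
2·[GRH] = -3, 2·[YHG] = 3/4
[GRH]:[YHG] = -3:3/4 = -4

[GRH]:[YHG] = -4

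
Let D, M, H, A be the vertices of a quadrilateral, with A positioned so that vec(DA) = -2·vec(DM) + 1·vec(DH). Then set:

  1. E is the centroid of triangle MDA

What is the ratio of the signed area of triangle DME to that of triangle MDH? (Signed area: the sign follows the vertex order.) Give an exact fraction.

Assign D = (0, 0), M = (1, 0), H = (0, 1), A = (-2, 1) — the answer is frame-independent, so this choice is without loss of generality.
1. E is the centroid of triangle MDA ⇒ E = (-1/3, 1/3)
2·[DME] = 1/3, 2·[MDH] = -1
[DME]:[MDH] = 1/3:-1 = -1/3

[DME]:[MDH] = -1/3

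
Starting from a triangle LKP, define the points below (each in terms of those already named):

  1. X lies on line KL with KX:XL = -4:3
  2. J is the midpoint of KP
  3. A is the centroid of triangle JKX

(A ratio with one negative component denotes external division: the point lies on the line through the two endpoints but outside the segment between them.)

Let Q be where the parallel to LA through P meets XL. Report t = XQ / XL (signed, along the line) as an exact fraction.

Work in coordinates with L = (0, 0), K = (1, 0), P = (0, 1).
1. X lies on line KL with KX:XL = -4:3 ⇒ X = (-3, 0)
2. J is the midpoint of KP ⇒ J = (1/2, 1/2)
3. A is the centroid of triangle JKX ⇒ A = (-1/2, 1/6)
through P parallel to LA: direction (-1/2, 1/6); meets XL at Q = (3, 0)
Q = X + t·(L−X) with t = 2

t = 2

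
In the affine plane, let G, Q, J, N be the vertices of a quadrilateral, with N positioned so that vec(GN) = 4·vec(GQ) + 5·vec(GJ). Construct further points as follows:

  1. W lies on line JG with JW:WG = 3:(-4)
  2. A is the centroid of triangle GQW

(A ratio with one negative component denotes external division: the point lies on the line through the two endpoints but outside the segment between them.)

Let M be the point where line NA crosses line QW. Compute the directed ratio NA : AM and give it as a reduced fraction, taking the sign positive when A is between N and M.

Choose coordinates G = (0, 0), Q = (1, 0), J = (0, 1), N = (4, 5).
1. W lies on line JG with JW:WG = 3:(-4) ⇒ W = (0, 4)
2. A is the centroid of triangle GQW ⇒ A = (1/3, 4/3)
line NA meets QW at M = (3/5, 8/5)
A = N + t·(M−N) with t = 55/51, so NA:AM = 55/51:-4/51

NA:AM = -55/4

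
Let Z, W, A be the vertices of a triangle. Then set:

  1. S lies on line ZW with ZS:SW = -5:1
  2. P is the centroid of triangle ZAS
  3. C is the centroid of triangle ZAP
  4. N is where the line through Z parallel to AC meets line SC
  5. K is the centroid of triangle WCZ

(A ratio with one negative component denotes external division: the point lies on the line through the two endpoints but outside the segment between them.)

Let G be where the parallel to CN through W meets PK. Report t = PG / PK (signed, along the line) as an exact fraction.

t = 1/2

Work in coordinates with Z = (0, 0), W = (1, 0), A = (0, 1).
1. S lies on line ZW with ZS:SW = -5:1 ⇒ S = (5/4, 0)
2. P is the centroid of triangle ZAS ⇒ P = (5/12, 1/3)
3. C is the centroid of triangle ZAP ⇒ C = (5/36, 4/9)
4. N is where the line through Z parallel to AC meets line SC ⇒ N = (-5/36, 5/9)
5. K is the centroid of triangle WCZ ⇒ K = (41/108, 4/27)
through W parallel to CN: direction (-5/18, 1/9); meets PK at G = (43/108, 13/54)
G = P + t·(K−P) with t = 1/2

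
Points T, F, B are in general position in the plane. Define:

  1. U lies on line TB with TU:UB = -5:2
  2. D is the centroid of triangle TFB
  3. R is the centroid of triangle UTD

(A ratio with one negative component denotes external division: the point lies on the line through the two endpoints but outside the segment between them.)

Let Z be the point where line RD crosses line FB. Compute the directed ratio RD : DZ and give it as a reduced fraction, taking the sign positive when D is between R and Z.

Set T = (0, 0), F = (1, 0), B = (0, 1); any affine frame gives the same invariant.
1. U lies on line TB with TU:UB = -5:2 ⇒ U = (0, 5/3)
2. D is the centroid of triangle TFB ⇒ D = (1/3, 1/3)
3. R is the centroid of triangle UTD ⇒ R = (1/9, 2/3)
line RD meets FB at Z = (-1/3, 4/3)
D = R + t·(Z−R) with t = -1/2, so RD:DZ = -1/2:3/2

RD:DZ = -1/3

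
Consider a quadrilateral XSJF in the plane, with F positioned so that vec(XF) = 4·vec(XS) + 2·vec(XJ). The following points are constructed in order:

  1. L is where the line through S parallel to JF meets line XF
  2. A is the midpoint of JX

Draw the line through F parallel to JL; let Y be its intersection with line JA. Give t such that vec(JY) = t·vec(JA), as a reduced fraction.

Assign X = (0, 0), S = (1, 0), J = (0, 1), F = (4, 2) — the answer is frame-independent, so this choice is without loss of generality.
1. L is where the line through S parallel to JF meets line XF ⇒ L = (-1, -1/2)
2. A is the midpoint of JX ⇒ A = (0, 1/2)
through F parallel to JL: direction (-1, -3/2); meets JA at Y = (0, -4)
Y = J + t·(A−J) with t = 10

t = 10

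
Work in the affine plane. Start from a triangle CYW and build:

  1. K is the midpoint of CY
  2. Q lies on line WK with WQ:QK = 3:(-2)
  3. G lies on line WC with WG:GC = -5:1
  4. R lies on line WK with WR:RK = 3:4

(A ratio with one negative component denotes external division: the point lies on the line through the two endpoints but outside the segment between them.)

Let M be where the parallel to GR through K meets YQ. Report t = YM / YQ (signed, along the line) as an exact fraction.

Work in coordinates with C = (0, 0), Y = (1, 0), W = (0, 1).
1. K is the midpoint of CY ⇒ K = (1/2, 0)
2. Q lies on line WK with WQ:QK = 3:(-2) ⇒ Q = (3/2, -2)
3. G lies on line WC with WG:GC = -5:1 ⇒ G = (0, -1/4)
4. R lies on line WK with WR:RK = 3:4 ⇒ R = (3/14, 4/7)
through K parallel to GR: direction (3/14, 23/28); meets YQ at M = (71/94, 46/47)
M = Y + t·(Q−Y) with t = -23/47

t = -23/47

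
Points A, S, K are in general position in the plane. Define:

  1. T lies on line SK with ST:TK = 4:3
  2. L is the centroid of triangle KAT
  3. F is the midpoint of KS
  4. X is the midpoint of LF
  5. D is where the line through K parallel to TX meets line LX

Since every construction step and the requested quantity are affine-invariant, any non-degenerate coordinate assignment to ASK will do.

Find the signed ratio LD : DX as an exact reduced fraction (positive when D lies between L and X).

LD:DX = -5/6

Set A = (0, 0), S = (1, 0), K = (0, 1); any affine frame gives the same invariant.
1. T lies on line SK with ST:TK = 4:3 ⇒ T = (3/7, 4/7)
2. L is the centroid of triangle KAT ⇒ L = (1/7, 11/21)
3. F is the midpoint of KS ⇒ F = (1/2, 1/2)
4. X is the midpoint of LF ⇒ X = (9/28, 43/84)
5. D is where the line through K parallel to TX meets line LX ⇒ D = (-3/4, 7/12)
D = L + t·(X−L) with t = -5, so LD:DX = t:(1−t) = -5:6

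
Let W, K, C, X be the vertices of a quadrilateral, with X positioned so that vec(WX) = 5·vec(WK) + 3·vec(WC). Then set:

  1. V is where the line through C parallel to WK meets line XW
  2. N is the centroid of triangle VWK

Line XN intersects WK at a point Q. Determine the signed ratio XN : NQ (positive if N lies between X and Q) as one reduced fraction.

XN:NQ = 8

Assign W = (0, 0), K = (1, 0), C = (0, 1), X = (5, 3) — the answer is frame-independent, so this choice is without loss of generality.
1. V is where the line through C parallel to WK meets line XW ⇒ V = (5/3, 1)
2. N is the centroid of triangle VWK ⇒ N = (8/9, 1/3)
line XN meets WK at Q = (3/8, 0)
N = X + t·(Q−X) with t = 8/9, so XN:NQ = 8/9:1/9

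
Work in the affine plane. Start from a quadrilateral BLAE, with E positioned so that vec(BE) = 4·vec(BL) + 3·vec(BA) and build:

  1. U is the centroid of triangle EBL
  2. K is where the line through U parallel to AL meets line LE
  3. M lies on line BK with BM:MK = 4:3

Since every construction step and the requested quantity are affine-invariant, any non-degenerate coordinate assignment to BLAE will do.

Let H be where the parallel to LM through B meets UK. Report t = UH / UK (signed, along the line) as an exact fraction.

t = -94/11

Choose coordinates B = (0, 0), L = (1, 0), A = (0, 1), E = (4, 3).
1. U is the centroid of triangle EBL ⇒ U = (5/3, 1)
2. K is where the line through U parallel to AL meets line LE ⇒ K = (11/6, 5/6)
3. M lies on line BK with BM:MK = 4:3 ⇒ M = (22/21, 10/21)
through B parallel to LM: direction (1/21, 10/21); meets UK at H = (8/33, 80/33)
H = U + t·(K−U) with t = -94/11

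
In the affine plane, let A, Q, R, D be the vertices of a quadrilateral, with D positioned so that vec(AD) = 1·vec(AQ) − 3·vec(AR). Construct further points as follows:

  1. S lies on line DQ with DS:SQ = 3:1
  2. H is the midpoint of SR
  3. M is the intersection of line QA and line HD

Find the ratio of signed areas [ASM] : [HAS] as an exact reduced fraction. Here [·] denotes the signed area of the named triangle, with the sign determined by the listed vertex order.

[ASM]:[HAS] = 39/50

Choose coordinates A = (0, 0), Q = (1, 0), R = (0, 1), D = (1, -3).
1. S lies on line DQ with DS:SQ = 3:1 ⇒ S = (1, -3/4)
2. H is the midpoint of SR ⇒ H = (1/2, 1/8)
3. M is the intersection of line QA and line HD ⇒ M = (13/25, 0)
2·[ASM] = 39/100, 2·[HAS] = 1/2
[ASM]:[HAS] = 39/100:1/2 = 39/50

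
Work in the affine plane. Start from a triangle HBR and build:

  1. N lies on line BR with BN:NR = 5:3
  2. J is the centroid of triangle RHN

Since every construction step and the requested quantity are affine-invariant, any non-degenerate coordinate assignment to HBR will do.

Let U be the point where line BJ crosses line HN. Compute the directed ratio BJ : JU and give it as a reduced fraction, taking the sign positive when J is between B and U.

Assign H = (0, 0), B = (1, 0), R = (0, 1) — the answer is frame-independent, so this choice is without loss of generality.
1. N lies on line BR with BN:NR = 5:3 ⇒ N = (3/8, 5/8)
2. J is the centroid of triangle RHN ⇒ J = (1/8, 13/24)
line BJ meets HN at U = (13/48, 65/144)
J = B + t·(U−B) with t = 6/5, so BJ:JU = 6/5:-1/5

BJ:JU = -6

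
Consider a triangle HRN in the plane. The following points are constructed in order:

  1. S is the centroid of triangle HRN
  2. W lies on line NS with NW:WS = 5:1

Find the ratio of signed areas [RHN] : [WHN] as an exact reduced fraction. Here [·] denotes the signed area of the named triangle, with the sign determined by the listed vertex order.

[RHN]:[WHN] = 18/5

Choose coordinates H = (0, 0), R = (1, 0), N = (0, 1).
1. S is the centroid of triangle HRN ⇒ S = (1/3, 1/3)
2. W lies on line NS with NW:WS = 5:1 ⇒ W = (5/18, 4/9)
2·[RHN] = -1, 2·[WHN] = -5/18
[RHN]:[WHN] = -1:-5/18 = 18/5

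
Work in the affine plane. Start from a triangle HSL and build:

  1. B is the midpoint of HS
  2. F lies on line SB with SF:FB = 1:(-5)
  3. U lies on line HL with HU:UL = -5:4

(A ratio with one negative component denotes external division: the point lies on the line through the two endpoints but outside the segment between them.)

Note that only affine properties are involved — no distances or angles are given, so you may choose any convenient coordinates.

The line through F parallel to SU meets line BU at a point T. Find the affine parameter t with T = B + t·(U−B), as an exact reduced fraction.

Choose coordinates H = (0, 0), S = (1, 0), L = (0, 1).
1. B is the midpoint of HS ⇒ B = (1/2, 0)
2. F lies on line SB with SF:FB = 1:(-5) ⇒ F = (9/8, 0)
3. U lies on line HL with HU:UL = -5:4 ⇒ U = (0, 5)
through F parallel to SU: direction (-1, 5); meets BU at T = (-1/8, 25/4)
T = B + t·(U−B) with t = 5/4

t = 5/4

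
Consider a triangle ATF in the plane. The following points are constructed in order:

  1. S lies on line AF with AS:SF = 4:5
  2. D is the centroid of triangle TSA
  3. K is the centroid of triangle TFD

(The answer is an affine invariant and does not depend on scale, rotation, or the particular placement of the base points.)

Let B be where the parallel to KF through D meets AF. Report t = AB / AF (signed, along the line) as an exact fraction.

t = 11/18

Work in coordinates with A = (0, 0), T = (1, 0), F = (0, 1).
1. S lies on line AF with AS:SF = 4:5 ⇒ S = (0, 4/9)
2. D is the centroid of triangle TSA ⇒ D = (1/3, 4/27)
3. K is the centroid of triangle TFD ⇒ K = (4/9, 31/81)
through D parallel to KF: direction (-4/9, 50/81); meets AF at B = (0, 11/18)
B = A + t·(F−A) with t = 11/18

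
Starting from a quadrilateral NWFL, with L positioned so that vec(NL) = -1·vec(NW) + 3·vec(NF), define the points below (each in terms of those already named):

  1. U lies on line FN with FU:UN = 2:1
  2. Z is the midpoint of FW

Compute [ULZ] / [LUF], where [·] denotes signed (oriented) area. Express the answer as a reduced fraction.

[ULZ]:[LUF] = -9/4

Set N = (0, 0), W = (1, 0), F = (0, 1), L = (-1, 3); any affine frame gives the same invariant.
1. U lies on line FN with FU:UN = 2:1 ⇒ U = (0, 1/3)
2. Z is the midpoint of FW ⇒ Z = (1/2, 1/2)
2·[ULZ] = -3/2, 2·[LUF] = 2/3
[ULZ]:[LUF] = -3/2:2/3 = -9/4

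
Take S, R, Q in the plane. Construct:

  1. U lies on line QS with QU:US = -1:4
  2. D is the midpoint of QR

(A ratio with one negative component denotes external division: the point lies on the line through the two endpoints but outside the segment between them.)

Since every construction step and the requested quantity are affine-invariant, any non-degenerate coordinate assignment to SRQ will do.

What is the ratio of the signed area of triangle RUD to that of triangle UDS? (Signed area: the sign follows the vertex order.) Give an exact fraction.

Set S = (0, 0), R = (1, 0), Q = (0, 1); any affine frame gives the same invariant.
1. U lies on line QS with QU:US = -1:4 ⇒ U = (0, 4/3)
2. D is the midpoint of QR ⇒ D = (1/2, 1/2)
2·[RUD] = 1/6, 2·[UDS] = -2/3
[RUD]:[UDS] = 1/6:-2/3 = -1/4

[RUD]:[UDS] = -1/4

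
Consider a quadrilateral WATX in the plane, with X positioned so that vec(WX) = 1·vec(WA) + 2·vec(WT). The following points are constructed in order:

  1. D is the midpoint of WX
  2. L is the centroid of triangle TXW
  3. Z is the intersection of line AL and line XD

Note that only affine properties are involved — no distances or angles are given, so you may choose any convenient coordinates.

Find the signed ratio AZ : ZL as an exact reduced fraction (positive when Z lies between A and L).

AZ:ZL = 6

Work in coordinates with W = (0, 0), A = (1, 0), T = (0, 1), X = (1, 2).
1. D is the midpoint of WX ⇒ D = (1/2, 1)
2. L is the centroid of triangle TXW ⇒ L = (1/3, 1)
3. Z is the intersection of line AL and line XD ⇒ Z = (3/7, 6/7)
Z = A + t·(L−A) with t = 6/7, so AZ:ZL = t:(1−t) = 6/7:1/7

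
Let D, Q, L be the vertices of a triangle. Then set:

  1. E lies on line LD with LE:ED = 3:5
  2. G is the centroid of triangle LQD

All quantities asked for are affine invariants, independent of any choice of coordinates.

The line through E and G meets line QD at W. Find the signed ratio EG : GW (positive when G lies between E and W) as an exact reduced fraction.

Choose coordinates D = (0, 0), Q = (1, 0), L = (0, 1).
1. E lies on line LD with LE:ED = 3:5 ⇒ E = (0, 5/8)
2. G is the centroid of triangle LQD ⇒ G = (1/3, 1/3)
line EG meets QD at W = (5/7, 0)
G = E + t·(W−E) with t = 7/15, so EG:GW = 7/15:8/15

EG:GW = 7/8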